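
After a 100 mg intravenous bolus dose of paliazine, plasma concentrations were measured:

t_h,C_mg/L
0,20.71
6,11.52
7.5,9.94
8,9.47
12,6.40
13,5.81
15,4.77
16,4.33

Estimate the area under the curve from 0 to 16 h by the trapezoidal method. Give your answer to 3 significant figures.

Trapezoidal AUC_0→16:
  [0→6]: (20.71+11.52)/2 × 6 = 96.69
  [6→7.5]: (11.52+9.94)/2 × 1.5 = 16.095
  [7.5→8]: (9.94+9.47)/2 × 0.5 = 4.8525
  [8→12]: (9.47+6.40)/2 × 4 = 31.74
  [12→13]: (6.40+5.81)/2 × 1 = 6.105
  [13→15]: (5.81+4.77)/2 × 2 = 10.58
  [15→16]: (4.77+4.33)/2 × 1 = 4.55
  Sum = 170.6125 mg/L·h

AUC = 171 mg/L·h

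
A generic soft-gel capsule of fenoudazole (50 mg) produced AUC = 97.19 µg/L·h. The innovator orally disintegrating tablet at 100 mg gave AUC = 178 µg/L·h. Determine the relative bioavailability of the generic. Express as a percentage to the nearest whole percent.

F_rel = 109%

F_rel = (AUC_test/D_test) / (AUC_ref/D_ref)
      = (97.19/50) / (178/100)
      = 1.9438 / 1.78 = 1.0920 = 109.20%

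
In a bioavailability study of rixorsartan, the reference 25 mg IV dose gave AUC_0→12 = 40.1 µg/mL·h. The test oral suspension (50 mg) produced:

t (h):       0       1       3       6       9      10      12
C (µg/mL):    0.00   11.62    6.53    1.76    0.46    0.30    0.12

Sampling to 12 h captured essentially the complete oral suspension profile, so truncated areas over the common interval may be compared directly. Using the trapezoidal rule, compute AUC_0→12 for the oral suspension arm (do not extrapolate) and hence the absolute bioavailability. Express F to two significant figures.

F = 0.51

Trapezoidal AUC_0→12 (oral suspension):
  [0→1]: (0.00+11.62)/2 × 1 = 5.81
  [1→3]: (11.62+6.53)/2 × 2 = 18.15
  [3→6]: (6.53+1.76)/2 × 3 = 12.435
  [6→9]: (1.76+0.46)/2 × 3 = 3.33
  [9→10]: (0.46+0.30)/2 × 1 = 0.38
  [10→12]: (0.30+0.12)/2 × 2 = 0.42
  Sum = 40.525 µg/mL·h
F = (AUC_ev/D_ev)/(AUC_iv/D_iv) = (40.525/50)/(40.1/25) = 0.8105/1.604 = 0.5053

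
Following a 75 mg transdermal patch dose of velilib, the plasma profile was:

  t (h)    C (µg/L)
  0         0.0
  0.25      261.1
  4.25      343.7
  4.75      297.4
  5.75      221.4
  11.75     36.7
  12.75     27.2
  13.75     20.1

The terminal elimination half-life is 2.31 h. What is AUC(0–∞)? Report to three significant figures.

Trapezoidal AUC_0→13.75:
  [0→0.25]: (0.0+261.1)/2 × 0.25 = 32.6375
  [0.25→4.25]: (261.1+343.7)/2 × 4 = 1209.6
  [4.25→4.75]: (343.7+297.4)/2 × 0.5 = 160.275
  [4.75→5.75]: (297.4+221.4)/2 × 1 = 259.4
  [5.75→11.75]: (221.4+36.7)/2 × 6 = 774.3
  [11.75→12.75]: (36.7+27.2)/2 × 1 = 31.95
  [12.75→13.75]: (27.2+20.1)/2 × 1 = 23.65
  Sum = 2491.8125 µg/L·h
k_e = ln2 / t½ = 0.693147 / 2.31 = 0.3001 h^-1
Extrapolated tail: C_last / k_e = 20.1 / 0.3001 = 66.978
AUC_0→∞ = 2491.8125 + 66.978 = 2558.7905 µg/L·h

AUC = 2560 µg/L·h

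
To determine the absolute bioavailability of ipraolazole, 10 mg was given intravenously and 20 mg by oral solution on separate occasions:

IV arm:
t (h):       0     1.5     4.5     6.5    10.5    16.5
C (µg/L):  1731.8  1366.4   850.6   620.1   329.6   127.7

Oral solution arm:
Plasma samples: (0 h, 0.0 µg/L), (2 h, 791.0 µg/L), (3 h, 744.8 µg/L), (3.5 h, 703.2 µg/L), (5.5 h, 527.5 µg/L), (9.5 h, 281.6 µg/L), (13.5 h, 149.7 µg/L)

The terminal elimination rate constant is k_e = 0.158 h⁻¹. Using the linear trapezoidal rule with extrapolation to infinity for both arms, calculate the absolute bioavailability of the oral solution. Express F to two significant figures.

Trapezoidal AUC_0→16.5 (IV):
  [0→1.5]: (1731.8+1366.4)/2 × 1.5 = 2323.65
  [1.5→4.5]: (1366.4+850.6)/2 × 3 = 3325.5
  [4.5→6.5]: (850.6+620.1)/2 × 2 = 1470.7
  [6.5→10.5]: (620.1+329.6)/2 × 4 = 1899.4
  [10.5→16.5]: (329.6+127.7)/2 × 6 = 1371.9
  Sum = 10391.15 µg/L·h
IV tail: 127.7/0.158 = 808.228; AUC_iv,0→∞ = 10391.15 + 808.228 = 11199.378 µg/L·h
Trapezoidal AUC_0→13.5 (oral solution):
  [0→2]: (0.0+791.0)/2 × 2 = 791.0
  [2→3]: (791.0+744.8)/2 × 1 = 767.9
  [3→3.5]: (744.8+703.2)/2 × 0.5 = 362.0
  [3.5→5.5]: (703.2+527.5)/2 × 2 = 1230.7
  [5.5→9.5]: (527.5+281.6)/2 × 4 = 1618.2
  [9.5→13.5]: (281.6+149.7)/2 × 4 = 862.6
  Sum = 5632.4 µg/L·h
oral solution tail: 149.7/0.158 = 947.468; AUC_ev,0→∞ = 5632.4 + 947.468 = 6579.868 µg/L·h
F = (AUC_ev/D_ev)/(AUC_iv/D_iv) = (6579.868/20)/(11199.378/10) = 328.9934/1119.9378 = 0.2938

F = 0.29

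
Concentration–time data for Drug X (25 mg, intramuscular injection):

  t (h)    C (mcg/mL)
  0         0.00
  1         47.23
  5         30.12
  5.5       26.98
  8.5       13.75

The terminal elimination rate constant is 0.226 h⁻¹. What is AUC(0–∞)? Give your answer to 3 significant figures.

Trapezoidal AUC_0→8.5:
  [0→1]: (0.00+47.23)/2 × 1 = 23.615
  [1→5]: (47.23+30.12)/2 × 4 = 154.7
  [5→5.5]: (30.12+26.98)/2 × 0.5 = 14.275
  [5.5→8.5]: (26.98+13.75)/2 × 3 = 61.095
  Sum = 253.685 mcg/mL·h
Extrapolated tail: C_last / k_e = 13.75 / 0.226 = 60.841
AUC_0→∞ = 253.685 + 60.841 = 314.526 mcg/mL·h

AUC = 315 mcg/mL·h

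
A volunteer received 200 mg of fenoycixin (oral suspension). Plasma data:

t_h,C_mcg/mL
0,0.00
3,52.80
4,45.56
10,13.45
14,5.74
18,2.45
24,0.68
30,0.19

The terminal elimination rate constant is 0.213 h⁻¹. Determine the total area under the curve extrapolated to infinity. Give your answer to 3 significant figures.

AUC = 373 mcg/mL·h

Trapezoidal AUC_0→30:
  [0→3]: (0.00+52.80)/2 × 3 = 79.2
  [3→4]: (52.80+45.56)/2 × 1 = 49.18
  [4→10]: (45.56+13.45)/2 × 6 = 177.03
  [10→14]: (13.45+5.74)/2 × 4 = 38.38
  [14→18]: (5.74+2.45)/2 × 4 = 16.38
  [18→24]: (2.45+0.68)/2 × 6 = 9.39
  [24→30]: (0.68+0.19)/2 × 6 = 2.61
  Sum = 372.17 mcg/mL·h
Extrapolated tail: C_last / k_e = 0.19 / 0.213 = 0.892
AUC_0→∞ = 372.17 + 0.892 = 373.062 mcg/mL·h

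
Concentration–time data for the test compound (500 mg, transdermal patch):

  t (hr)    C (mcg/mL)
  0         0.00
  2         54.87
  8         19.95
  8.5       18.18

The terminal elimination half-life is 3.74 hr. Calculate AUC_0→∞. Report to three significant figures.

Trapezoidal AUC_0→8.5:
  [0→2]: (0.00+54.87)/2 × 2 = 54.87
  [2→8]: (54.87+19.95)/2 × 6 = 224.46
  [8→8.5]: (19.95+18.18)/2 × 0.5 = 9.5325
  Sum = 288.8625 mcg/mL·hr
k_e = ln2 / t½ = 0.693147 / 3.74 = 0.1853 hr^-1
Extrapolated tail: C_last / k_e = 18.18 / 0.1853 = 98.111
AUC_0→∞ = 288.8625 + 98.111 = 386.9735 mcg/mL·hr

AUC = 387 mcg/mL·hr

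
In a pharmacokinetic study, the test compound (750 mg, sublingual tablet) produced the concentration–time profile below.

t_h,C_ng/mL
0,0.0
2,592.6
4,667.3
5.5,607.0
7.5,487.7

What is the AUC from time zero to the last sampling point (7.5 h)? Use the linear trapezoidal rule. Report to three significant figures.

AUC = 3900 ng/mL·h

Trapezoidal AUC_0→7.5:
  [0→2]: (0.0+592.6)/2 × 2 = 592.6
  [2→4]: (592.6+667.3)/2 × 2 = 1259.9
  [4→5.5]: (667.3+607.0)/2 × 1.5 = 955.725
  [5.5→7.5]: (607.0+487.7)/2 × 2 = 1094.7
  Sum = 3902.925 ng/mL·h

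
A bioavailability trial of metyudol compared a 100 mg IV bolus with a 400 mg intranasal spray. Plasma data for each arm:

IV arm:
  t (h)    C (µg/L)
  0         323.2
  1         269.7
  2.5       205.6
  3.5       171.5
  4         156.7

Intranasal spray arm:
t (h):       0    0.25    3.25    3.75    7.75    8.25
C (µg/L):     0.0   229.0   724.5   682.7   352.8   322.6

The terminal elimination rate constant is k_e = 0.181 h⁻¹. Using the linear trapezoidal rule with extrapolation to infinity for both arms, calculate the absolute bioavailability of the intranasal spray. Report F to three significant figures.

F = 0.815

Trapezoidal AUC_0→4 (IV):
  [0→1]: (323.2+269.7)/2 × 1 = 296.45
  [1→2.5]: (269.7+205.6)/2 × 1.5 = 356.475
  [2.5→3.5]: (205.6+171.5)/2 × 1 = 188.55
  [3.5→4]: (171.5+156.7)/2 × 0.5 = 82.05
  Sum = 923.525 µg/L·h
IV tail: 156.7/0.181 = 865.746; AUC_iv,0→∞ = 923.525 + 865.746 = 1789.271 µg/L·h
Trapezoidal AUC_0→8.25 (intranasal spray):
  [0→0.25]: (0.0+229.0)/2 × 0.25 = 28.625
  [0.25→3.25]: (229.0+724.5)/2 × 3 = 1430.25
  [3.25→3.75]: (724.5+682.7)/2 × 0.5 = 351.8
  [3.75→7.75]: (682.7+352.8)/2 × 4 = 2071.0
  [7.75→8.25]: (352.8+322.6)/2 × 0.5 = 168.85
  Sum = 4050.525 µg/L·h
intranasal spray tail: 322.6/0.181 = 1782.320; AUC_ev,0→∞ = 4050.525 + 1782.320 = 5832.845 µg/L·h
F = (AUC_ev/D_ev)/(AUC_iv/D_iv) = (5832.845/400)/(1789.271/100) = 14.5821/17.89271 = 0.8150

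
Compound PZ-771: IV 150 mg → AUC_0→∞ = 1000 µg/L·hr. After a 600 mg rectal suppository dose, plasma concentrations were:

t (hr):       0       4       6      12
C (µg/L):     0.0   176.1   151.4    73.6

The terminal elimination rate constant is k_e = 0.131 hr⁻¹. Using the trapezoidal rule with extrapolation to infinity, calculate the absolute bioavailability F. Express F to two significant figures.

Trapezoidal AUC_0→12 (rectal suppository):
  [0→4]: (0.0+176.1)/2 × 4 = 352.2
  [4→6]: (176.1+151.4)/2 × 2 = 327.5
  [6→12]: (151.4+73.6)/2 × 6 = 675.0
  Sum = 1354.7 µg/L·hr
Tail: C_last/k_e = 73.6/0.131 = 561.832
AUC_0→∞ (rectal suppository) = 1354.7 + 561.832 = 1916.532 µg/L·hr
F = (AUC_ev/D_ev)/(AUC_iv/D_iv) = (1916.532/600)/(1000/150) = 3.19422/6.66667 = 0.4791

F = 0.48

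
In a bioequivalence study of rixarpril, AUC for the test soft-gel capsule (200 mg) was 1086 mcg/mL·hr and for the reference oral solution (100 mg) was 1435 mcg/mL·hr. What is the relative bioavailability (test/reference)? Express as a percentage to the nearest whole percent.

F_rel = 38%

F_rel = (AUC_test/D_test) / (AUC_ref/D_ref)
      = (1086/200) / (1435/100)
      = 5.43 / 14.35 = 0.3784 = 37.84%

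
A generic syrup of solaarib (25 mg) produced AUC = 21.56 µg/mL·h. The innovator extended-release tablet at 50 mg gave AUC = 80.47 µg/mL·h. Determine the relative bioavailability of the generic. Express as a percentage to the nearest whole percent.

F_rel = (AUC_test/D_test) / (AUC_ref/D_ref)
      = (21.56/25) / (80.47/50)
      = 0.8624 / 1.6094 = 0.5359 = 53.59%

F_rel = 54%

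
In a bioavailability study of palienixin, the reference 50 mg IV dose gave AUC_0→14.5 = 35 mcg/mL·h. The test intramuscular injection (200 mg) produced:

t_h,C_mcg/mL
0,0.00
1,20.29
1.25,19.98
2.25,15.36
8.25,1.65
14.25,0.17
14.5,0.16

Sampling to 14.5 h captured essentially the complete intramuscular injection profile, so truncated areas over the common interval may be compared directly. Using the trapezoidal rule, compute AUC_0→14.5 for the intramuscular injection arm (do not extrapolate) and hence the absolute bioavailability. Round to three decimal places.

Trapezoidal AUC_0→14.5 (intramuscular injection):
  [0→1]: (0.00+20.29)/2 × 1 = 10.145
  [1→1.25]: (20.29+19.98)/2 × 0.25 = 5.03375
  [1.25→2.25]: (19.98+15.36)/2 × 1 = 17.67
  [2.25→8.25]: (15.36+1.65)/2 × 6 = 51.03
  [8.25→14.25]: (1.65+0.17)/2 × 6 = 5.46
  [14.25→14.5]: (0.17+0.16)/2 × 0.25 = 0.04125
  Sum = 89.38 mcg/mL·h
F = (AUC_ev/D_ev)/(AUC_iv/D_iv) = (89.38/200)/(35/50) = 0.4469/0.7 = 0.6384

F = 0.638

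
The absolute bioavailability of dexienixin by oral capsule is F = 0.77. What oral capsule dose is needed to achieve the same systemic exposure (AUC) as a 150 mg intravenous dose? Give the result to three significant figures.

D_oral = 195 mg

For equal systemic exposure: F × D_ev = D_iv
D_ev = D_iv / F = 150 / 0.77 = 194.805 mg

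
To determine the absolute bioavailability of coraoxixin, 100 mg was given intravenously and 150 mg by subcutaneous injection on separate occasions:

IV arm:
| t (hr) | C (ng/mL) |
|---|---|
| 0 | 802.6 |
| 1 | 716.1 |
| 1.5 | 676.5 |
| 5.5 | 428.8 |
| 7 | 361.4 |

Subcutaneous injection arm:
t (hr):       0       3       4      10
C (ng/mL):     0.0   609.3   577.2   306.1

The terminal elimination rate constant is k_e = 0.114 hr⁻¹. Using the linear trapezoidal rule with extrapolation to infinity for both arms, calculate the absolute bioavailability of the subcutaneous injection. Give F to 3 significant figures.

F = 0.644

Trapezoidal AUC_0→7 (IV):
  [0→1]: (802.6+716.1)/2 × 1 = 759.35
  [1→1.5]: (716.1+676.5)/2 × 0.5 = 348.15
  [1.5→5.5]: (676.5+428.8)/2 × 4 = 2210.6
  [5.5→7]: (428.8+361.4)/2 × 1.5 = 592.65
  Sum = 3910.75 ng/mL·hr
IV tail: 361.4/0.114 = 3170.175; AUC_iv,0→∞ = 3910.75 + 3170.175 = 7080.925 ng/mL·hr
Trapezoidal AUC_0→10 (subcutaneous injection):
  [0→3]: (0.0+609.3)/2 × 3 = 913.95
  [3→4]: (609.3+577.2)/2 × 1 = 593.25
  [4→10]: (577.2+306.1)/2 × 6 = 2649.9
  Sum = 4157.1 ng/mL·hr
subcutaneous injection tail: 306.1/0.114 = 2685.088; AUC_ev,0→∞ = 4157.1 + 2685.088 = 6842.188 ng/mL·hr
F = (AUC_ev/D_ev)/(AUC_iv/D_iv) = (6842.188/150)/(7080.925/100) = 45.6146/70.80925 = 0.6442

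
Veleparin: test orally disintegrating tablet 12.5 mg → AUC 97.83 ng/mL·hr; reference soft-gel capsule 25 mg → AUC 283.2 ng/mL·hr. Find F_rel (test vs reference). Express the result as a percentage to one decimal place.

F_rel = 69.1%

F_rel = (AUC_test/D_test) / (AUC_ref/D_ref)
      = (97.83/12.5) / (283.2/25)
      = 7.8264 / 11.328 = 0.6909 = 69.09%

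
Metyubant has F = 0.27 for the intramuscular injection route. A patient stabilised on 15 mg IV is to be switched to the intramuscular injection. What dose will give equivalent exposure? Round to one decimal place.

D_intramuscular = 55.6 mg

For equal systemic exposure: F × D_ev = D_iv
D_ev = D_iv / F = 15 / 0.27 = 55.5556 mg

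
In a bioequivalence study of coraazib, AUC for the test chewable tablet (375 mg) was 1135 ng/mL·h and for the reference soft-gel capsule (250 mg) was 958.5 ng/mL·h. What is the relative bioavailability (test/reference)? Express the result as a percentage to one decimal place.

F_rel = (AUC_test/D_test) / (AUC_ref/D_ref)
      = (1135/375) / (958.5/250)
      = 3.02667 / 3.834 = 0.7894 = 78.94%

F_rel = 78.9%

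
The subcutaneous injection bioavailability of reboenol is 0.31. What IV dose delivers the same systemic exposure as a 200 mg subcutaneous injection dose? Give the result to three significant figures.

Systemic exposure from an extravascular dose = F × D_ev, so the equivalent IV dose is F × D_ev.
D_iv = F × D_ev = 0.31 × 200 = 62 mg

D_iv = 62.0 mg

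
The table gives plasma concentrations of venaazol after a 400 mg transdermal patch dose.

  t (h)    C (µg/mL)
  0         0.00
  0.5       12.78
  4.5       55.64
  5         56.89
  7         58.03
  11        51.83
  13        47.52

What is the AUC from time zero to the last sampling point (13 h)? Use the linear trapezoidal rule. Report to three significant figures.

Trapezoidal AUC_0→13:
  [0→0.5]: (0.00+12.78)/2 × 0.5 = 3.195
  [0.5→4.5]: (12.78+55.64)/2 × 4 = 136.84
  [4.5→5]: (55.64+56.89)/2 × 0.5 = 28.1325
  [5→7]: (56.89+58.03)/2 × 2 = 114.92
  [7→11]: (58.03+51.83)/2 × 4 = 219.72
  [11→13]: (51.83+47.52)/2 × 2 = 99.35
  Sum = 602.1575 µg/mL·h

AUC = 602 µg/mL·h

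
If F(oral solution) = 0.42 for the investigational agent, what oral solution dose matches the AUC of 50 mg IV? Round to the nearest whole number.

D_oral = 119 mg

For equal systemic exposure: F × D_ev = D_iv
D_ev = D_iv / F = 50 / 0.42 = 119.048 mg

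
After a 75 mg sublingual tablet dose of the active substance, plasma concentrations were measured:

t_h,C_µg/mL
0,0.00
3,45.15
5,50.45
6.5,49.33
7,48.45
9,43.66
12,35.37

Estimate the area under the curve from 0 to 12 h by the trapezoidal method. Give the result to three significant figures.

AUC = 473 µg/mL·h

Trapezoidal AUC_0→12:
  [0→3]: (0.00+45.15)/2 × 3 = 67.725
  [3→5]: (45.15+50.45)/2 × 2 = 95.6
  [5→6.5]: (50.45+49.33)/2 × 1.5 = 74.835
  [6.5→7]: (49.33+48.45)/2 × 0.5 = 24.445
  [7→9]: (48.45+43.66)/2 × 2 = 92.11
  [9→12]: (43.66+35.37)/2 × 3 = 118.545
  Sum = 473.26 µg/mL·h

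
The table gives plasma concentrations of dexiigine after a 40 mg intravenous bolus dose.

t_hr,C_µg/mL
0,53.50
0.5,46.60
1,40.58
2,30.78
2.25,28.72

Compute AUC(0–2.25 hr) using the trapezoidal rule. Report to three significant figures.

Trapezoidal AUC_0→2.25:
  [0→0.5]: (53.50+46.60)/2 × 0.5 = 25.025
  [0.5→1]: (46.60+40.58)/2 × 0.5 = 21.795
  [1→2]: (40.58+30.78)/2 × 1 = 35.68
  [2→2.25]: (30.78+28.72)/2 × 0.25 = 7.4375
  Sum = 89.9375 µg/mL·hr

AUC = 89.9 µg/mL·hr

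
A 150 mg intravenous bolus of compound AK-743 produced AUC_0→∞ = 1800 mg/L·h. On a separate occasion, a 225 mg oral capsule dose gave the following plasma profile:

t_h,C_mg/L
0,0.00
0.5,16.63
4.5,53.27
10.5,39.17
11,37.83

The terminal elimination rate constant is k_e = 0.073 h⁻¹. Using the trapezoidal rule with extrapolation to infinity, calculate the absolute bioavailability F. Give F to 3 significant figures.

Trapezoidal AUC_0→11 (oral capsule):
  [0→0.5]: (0.00+16.63)/2 × 0.5 = 4.1575
  [0.5→4.5]: (16.63+53.27)/2 × 4 = 139.8
  [4.5→10.5]: (53.27+39.17)/2 × 6 = 277.32
  [10.5→11]: (39.17+37.83)/2 × 0.5 = 19.25
  Sum = 440.5275 mg/L·h
Tail: C_last/k_e = 37.83/0.073 = 518.219
AUC_0→∞ (oral capsule) = 440.5275 + 518.219 = 958.7465 mg/L·h
F = (AUC_ev/D_ev)/(AUC_iv/D_iv) = (958.7465/225)/(1800/150) = 4.2611/12 = 0.3551

F = 0.355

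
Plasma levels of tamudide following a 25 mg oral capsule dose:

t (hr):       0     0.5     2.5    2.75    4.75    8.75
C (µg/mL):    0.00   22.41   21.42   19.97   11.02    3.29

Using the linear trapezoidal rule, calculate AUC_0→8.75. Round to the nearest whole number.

AUC = 114 µg/mL·hr

Trapezoidal AUC_0→8.75:
  [0→0.5]: (0.00+22.41)/2 × 0.5 = 5.6025
  [0.5→2.5]: (22.41+21.42)/2 × 2 = 43.83
  [2.5→2.75]: (21.42+19.97)/2 × 0.25 = 5.17375
  [2.75→4.75]: (19.97+11.02)/2 × 2 = 30.99
  [4.75→8.75]: (11.02+3.29)/2 × 4 = 28.62
  Sum = 114.21625 µg/mL·hr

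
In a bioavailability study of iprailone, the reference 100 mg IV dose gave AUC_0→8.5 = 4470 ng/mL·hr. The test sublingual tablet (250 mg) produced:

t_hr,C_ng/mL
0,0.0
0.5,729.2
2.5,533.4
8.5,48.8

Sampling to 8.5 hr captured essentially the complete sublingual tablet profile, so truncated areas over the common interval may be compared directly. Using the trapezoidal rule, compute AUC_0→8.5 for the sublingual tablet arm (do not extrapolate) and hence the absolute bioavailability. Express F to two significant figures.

Trapezoidal AUC_0→8.5 (sublingual tablet):
  [0→0.5]: (0.0+729.2)/2 × 0.5 = 182.3
  [0.5→2.5]: (729.2+533.4)/2 × 2 = 1262.6
  [2.5→8.5]: (533.4+48.8)/2 × 6 = 1746.6
  Sum = 3191.5 ng/mL·hr
F = (AUC_ev/D_ev)/(AUC_iv/D_iv) = (3191.5/250)/(4470/100) = 12.766/44.7 = 0.2856

F = 0.29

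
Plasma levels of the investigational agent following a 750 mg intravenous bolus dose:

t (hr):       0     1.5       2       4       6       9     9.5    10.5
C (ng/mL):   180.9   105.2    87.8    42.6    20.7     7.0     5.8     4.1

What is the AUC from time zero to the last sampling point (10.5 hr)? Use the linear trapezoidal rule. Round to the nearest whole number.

Trapezoidal AUC_0→10.5:
  [0→1.5]: (180.9+105.2)/2 × 1.5 = 214.575
  [1.5→2]: (105.2+87.8)/2 × 0.5 = 48.25
  [2→4]: (87.8+42.6)/2 × 2 = 130.4
  [4→6]: (42.6+20.7)/2 × 2 = 63.3
  [6→9]: (20.7+7.0)/2 × 3 = 41.55
  [9→9.5]: (7.0+5.8)/2 × 0.5 = 3.2
  [9.5→10.5]: (5.8+4.1)/2 × 1 = 4.95
  Sum = 506.225 ng/mL·hr

AUC = 506 ng/mL·hr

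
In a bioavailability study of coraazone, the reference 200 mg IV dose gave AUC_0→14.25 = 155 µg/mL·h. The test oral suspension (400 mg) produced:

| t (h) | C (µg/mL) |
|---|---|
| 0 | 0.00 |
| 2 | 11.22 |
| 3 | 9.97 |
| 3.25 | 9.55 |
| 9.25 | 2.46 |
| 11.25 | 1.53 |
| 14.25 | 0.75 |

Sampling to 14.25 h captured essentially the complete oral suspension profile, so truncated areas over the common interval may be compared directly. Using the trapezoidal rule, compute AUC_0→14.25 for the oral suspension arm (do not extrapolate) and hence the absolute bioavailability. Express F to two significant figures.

Trapezoidal AUC_0→14.25 (oral suspension):
  [0→2]: (0.00+11.22)/2 × 2 = 11.22
  [2→3]: (11.22+9.97)/2 × 1 = 10.595
  [3→3.25]: (9.97+9.55)/2 × 0.25 = 2.44
  [3.25→9.25]: (9.55+2.46)/2 × 6 = 36.03
  [9.25→11.25]: (2.46+1.53)/2 × 2 = 3.99
  [11.25→14.25]: (1.53+0.75)/2 × 3 = 3.42
  Sum = 67.695 µg/mL·h
F = (AUC_ev/D_ev)/(AUC_iv/D_iv) = (67.695/400)/(155/200) = 0.1692375/0.775 = 0.2184

F = 0.22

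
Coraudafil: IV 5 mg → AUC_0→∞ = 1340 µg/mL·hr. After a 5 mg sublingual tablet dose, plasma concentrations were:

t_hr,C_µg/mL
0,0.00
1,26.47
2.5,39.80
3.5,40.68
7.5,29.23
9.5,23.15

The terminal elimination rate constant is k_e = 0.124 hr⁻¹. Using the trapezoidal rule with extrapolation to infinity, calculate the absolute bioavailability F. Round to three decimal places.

F = 0.360

Trapezoidal AUC_0→9.5 (sublingual tablet):
  [0→1]: (0.00+26.47)/2 × 1 = 13.235
  [1→2.5]: (26.47+39.80)/2 × 1.5 = 49.7025
  [2.5→3.5]: (39.80+40.68)/2 × 1 = 40.24
  [3.5→7.5]: (40.68+29.23)/2 × 4 = 139.82
  [7.5→9.5]: (29.23+23.15)/2 × 2 = 52.38
  Sum = 295.3775 µg/mL·hr
Tail: C_last/k_e = 23.15/0.124 = 186.694
AUC_0→∞ (sublingual tablet) = 295.3775 + 186.694 = 482.0715 µg/mL·hr
F = (AUC_ev/D_ev)/(AUC_iv/D_iv) = (482.0715/5)/(1340/5) = 96.4143/268 = 0.3598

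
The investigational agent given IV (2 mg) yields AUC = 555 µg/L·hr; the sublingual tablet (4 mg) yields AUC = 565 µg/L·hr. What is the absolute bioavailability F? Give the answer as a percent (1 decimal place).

F = 50.9%

F = (AUC_ev / D_ev) / (AUC_iv / D_iv)
  = (565/4) / (555/2)
  = 141.25 / 277.5 = 0.5090
  = 50.90%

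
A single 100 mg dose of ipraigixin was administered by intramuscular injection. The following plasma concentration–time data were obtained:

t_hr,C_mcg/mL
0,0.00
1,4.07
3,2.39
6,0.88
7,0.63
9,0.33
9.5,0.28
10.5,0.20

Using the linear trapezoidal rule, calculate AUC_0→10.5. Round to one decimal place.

Trapezoidal AUC_0→10.5:
  [0→1]: (0.00+4.07)/2 × 1 = 2.035
  [1→3]: (4.07+2.39)/2 × 2 = 6.46
  [3→6]: (2.39+0.88)/2 × 3 = 4.905
  [6→7]: (0.88+0.63)/2 × 1 = 0.755
  [7→9]: (0.63+0.33)/2 × 2 = 0.96
  [9→9.5]: (0.33+0.28)/2 × 0.5 = 0.1525
  [9.5→10.5]: (0.28+0.20)/2 × 1 = 0.24
  Sum = 15.5075 mcg/mL·hr

AUC = 15.5 mcg/mL·hr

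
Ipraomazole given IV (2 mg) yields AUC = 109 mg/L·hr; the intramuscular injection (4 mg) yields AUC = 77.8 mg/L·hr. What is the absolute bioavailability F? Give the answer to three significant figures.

F = 0.357

F = (AUC_ev / D_ev) / (AUC_iv / D_iv)
  = (77.8/4) / (109/2)
  = 19.45 / 54.5 = 0.3569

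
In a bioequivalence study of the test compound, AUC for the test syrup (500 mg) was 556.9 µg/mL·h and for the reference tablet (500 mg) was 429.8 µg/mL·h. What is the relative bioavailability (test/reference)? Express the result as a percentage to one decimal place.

F_rel = (AUC_test/D_test) / (AUC_ref/D_ref)
      = (556.9/500) / (429.8/500)
      = 1.1138 / 0.8596 = 1.2957 = 129.57%

F_rel = 129.6%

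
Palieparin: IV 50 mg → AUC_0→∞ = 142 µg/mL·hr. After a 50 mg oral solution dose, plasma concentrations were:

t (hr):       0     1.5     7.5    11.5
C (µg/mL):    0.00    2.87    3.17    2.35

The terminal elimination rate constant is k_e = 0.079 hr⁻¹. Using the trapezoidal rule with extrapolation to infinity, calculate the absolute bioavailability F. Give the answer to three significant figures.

F = 0.430

Trapezoidal AUC_0→11.5 (oral solution):
  [0→1.5]: (0.00+2.87)/2 × 1.5 = 2.1525
  [1.5→7.5]: (2.87+3.17)/2 × 6 = 18.12
  [7.5→11.5]: (3.17+2.35)/2 × 4 = 11.04
  Sum = 31.3125 µg/mL·hr
Tail: C_last/k_e = 2.35/0.079 = 29.747
AUC_0→∞ (oral solution) = 31.3125 + 29.747 = 61.0595 µg/mL·hr
F = (AUC_ev/D_ev)/(AUC_iv/D_iv) = (61.0595/50)/(142/50) = 1.22119/2.84 = 0.4300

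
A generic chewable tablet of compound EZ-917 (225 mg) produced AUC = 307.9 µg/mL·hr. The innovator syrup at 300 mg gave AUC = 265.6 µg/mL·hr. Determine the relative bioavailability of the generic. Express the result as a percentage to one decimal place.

F_rel = 154.6%

F_rel = (AUC_test/D_test) / (AUC_ref/D_ref)
      = (307.9/225) / (265.6/300)
      = 1.36844 / 0.885333 = 1.5457 = 154.57%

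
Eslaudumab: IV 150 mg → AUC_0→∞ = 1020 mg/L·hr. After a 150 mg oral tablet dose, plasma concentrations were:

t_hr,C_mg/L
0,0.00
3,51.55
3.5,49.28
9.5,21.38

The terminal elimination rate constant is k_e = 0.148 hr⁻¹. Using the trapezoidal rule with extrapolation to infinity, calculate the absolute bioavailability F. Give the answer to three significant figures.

Trapezoidal AUC_0→9.5 (oral tablet):
  [0→3]: (0.00+51.55)/2 × 3 = 77.325
  [3→3.5]: (51.55+49.28)/2 × 0.5 = 25.2075
  [3.5→9.5]: (49.28+21.38)/2 × 6 = 211.98
  Sum = 314.5125 mg/L·hr
Tail: C_last/k_e = 21.38/0.148 = 144.459
AUC_0→∞ (oral tablet) = 314.5125 + 144.459 = 458.9715 mg/L·hr
F = (AUC_ev/D_ev)/(AUC_iv/D_iv) = (458.9715/150)/(1020/150) = 3.05981/6.8 = 0.4500

F = 0.450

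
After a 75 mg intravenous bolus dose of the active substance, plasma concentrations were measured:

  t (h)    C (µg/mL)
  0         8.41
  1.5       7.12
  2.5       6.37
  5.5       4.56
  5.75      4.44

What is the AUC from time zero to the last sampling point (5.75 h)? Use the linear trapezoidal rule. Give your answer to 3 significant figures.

AUC = 35.9 µg/mL·h

Trapezoidal AUC_0→5.75:
  [0→1.5]: (8.41+7.12)/2 × 1.5 = 11.6475
  [1.5→2.5]: (7.12+6.37)/2 × 1 = 6.745
  [2.5→5.5]: (6.37+4.56)/2 × 3 = 16.395
  [5.5→5.75]: (4.56+4.44)/2 × 0.25 = 1.125
  Sum = 35.9125 µg/mL·h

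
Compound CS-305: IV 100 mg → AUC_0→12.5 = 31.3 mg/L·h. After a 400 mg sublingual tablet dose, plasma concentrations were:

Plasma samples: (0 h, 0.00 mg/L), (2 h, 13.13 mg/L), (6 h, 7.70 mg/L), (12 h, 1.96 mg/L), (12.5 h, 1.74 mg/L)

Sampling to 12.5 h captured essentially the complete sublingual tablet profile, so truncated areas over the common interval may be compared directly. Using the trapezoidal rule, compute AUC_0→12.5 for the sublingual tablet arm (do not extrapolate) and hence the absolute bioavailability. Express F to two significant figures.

Trapezoidal AUC_0→12.5 (sublingual tablet):
  [0→2]: (0.00+13.13)/2 × 2 = 13.13
  [2→6]: (13.13+7.70)/2 × 4 = 41.66
  [6→12]: (7.70+1.96)/2 × 6 = 28.98
  [12→12.5]: (1.96+1.74)/2 × 0.5 = 0.925
  Sum = 84.695 mg/L·h
F = (AUC_ev/D_ev)/(AUC_iv/D_iv) = (84.695/400)/(31.3/100) = 0.2117375/0.313 = 0.6765

F = 0.68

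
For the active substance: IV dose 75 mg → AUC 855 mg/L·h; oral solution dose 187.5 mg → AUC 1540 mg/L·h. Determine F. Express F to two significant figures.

F = 0.72

F = (AUC_ev / D_ev) / (AUC_iv / D_iv)
  = (1540/187.5) / (855/75)
  = 8.21333 / 11.4 = 0.7205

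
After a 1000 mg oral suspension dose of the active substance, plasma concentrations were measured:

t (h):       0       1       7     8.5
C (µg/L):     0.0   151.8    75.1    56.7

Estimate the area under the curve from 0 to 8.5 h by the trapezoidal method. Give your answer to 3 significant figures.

AUC = 855 µg/L·h

Trapezoidal AUC_0→8.5:
  [0→1]: (0.0+151.8)/2 × 1 = 75.9
  [1→7]: (151.8+75.1)/2 × 6 = 680.7
  [7→8.5]: (75.1+56.7)/2 × 1.5 = 98.85
  Sum = 855.45 µg/L·h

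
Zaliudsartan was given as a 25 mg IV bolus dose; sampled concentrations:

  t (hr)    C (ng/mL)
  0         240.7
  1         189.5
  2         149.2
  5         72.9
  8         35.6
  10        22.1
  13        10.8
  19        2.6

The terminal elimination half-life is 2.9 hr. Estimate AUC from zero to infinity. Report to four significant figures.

AUC = 1038 ng/mL·hr

Trapezoidal AUC_0→19:
  [0→1]: (240.7+189.5)/2 × 1 = 215.1
  [1→2]: (189.5+149.2)/2 × 1 = 169.35
  [2→5]: (149.2+72.9)/2 × 3 = 333.15
  [5→8]: (72.9+35.6)/2 × 3 = 162.75
  [8→10]: (35.6+22.1)/2 × 2 = 57.7
  [10→13]: (22.1+10.8)/2 × 3 = 49.35
  [13→19]: (10.8+2.6)/2 × 6 = 40.2
  Sum = 1027.6 ng/mL·hr
k_e = ln2 / t½ = 0.693147 / 2.9 = 0.2390 hr^-1
Extrapolated tail: C_last / k_e = 2.6 / 0.239 = 10.879
AUC_0→∞ = 1027.6 + 10.879 = 1038.479 ng/mL·hr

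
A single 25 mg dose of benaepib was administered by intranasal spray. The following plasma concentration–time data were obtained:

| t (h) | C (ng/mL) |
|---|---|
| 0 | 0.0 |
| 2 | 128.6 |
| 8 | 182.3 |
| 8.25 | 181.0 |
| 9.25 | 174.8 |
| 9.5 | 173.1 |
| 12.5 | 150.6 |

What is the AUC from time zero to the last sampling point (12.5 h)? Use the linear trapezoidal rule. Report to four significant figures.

AUC = 1814 ng/mL·h

Trapezoidal AUC_0→12.5:
  [0→2]: (0.0+128.6)/2 × 2 = 128.6
  [2→8]: (128.6+182.3)/2 × 6 = 932.7
  [8→8.25]: (182.3+181.0)/2 × 0.25 = 45.4125
  [8.25→9.25]: (181.0+174.8)/2 × 1 = 177.9
  [9.25→9.5]: (174.8+173.1)/2 × 0.25 = 43.4875
  [9.5→12.5]: (173.1+150.6)/2 × 3 = 485.55
  Sum = 1813.65 ng/mL·h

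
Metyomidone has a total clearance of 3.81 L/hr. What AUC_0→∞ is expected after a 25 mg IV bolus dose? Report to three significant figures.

AUC_0→∞ = Dose_iv / CL
        = 25 / 3.81 = 6.56168 mg/L·hr

AUC = 6.56 mg/L·hr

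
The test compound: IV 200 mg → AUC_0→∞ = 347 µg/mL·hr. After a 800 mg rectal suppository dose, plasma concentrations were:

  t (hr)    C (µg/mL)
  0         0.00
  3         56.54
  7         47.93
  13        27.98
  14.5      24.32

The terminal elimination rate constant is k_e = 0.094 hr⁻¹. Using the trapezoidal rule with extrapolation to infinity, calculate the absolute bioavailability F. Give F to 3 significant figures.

F = 0.590

Trapezoidal AUC_0→14.5 (rectal suppository):
  [0→3]: (0.00+56.54)/2 × 3 = 84.81
  [3→7]: (56.54+47.93)/2 × 4 = 208.94
  [7→13]: (47.93+27.98)/2 × 6 = 227.73
  [13→14.5]: (27.98+24.32)/2 × 1.5 = 39.225
  Sum = 560.705 µg/mL·hr
Tail: C_last/k_e = 24.32/0.094 = 258.723
AUC_0→∞ (rectal suppository) = 560.705 + 258.723 = 819.428 µg/mL·hr
F = (AUC_ev/D_ev)/(AUC_iv/D_iv) = (819.428/800)/(347/200) = 1.024285/1.735 = 0.5904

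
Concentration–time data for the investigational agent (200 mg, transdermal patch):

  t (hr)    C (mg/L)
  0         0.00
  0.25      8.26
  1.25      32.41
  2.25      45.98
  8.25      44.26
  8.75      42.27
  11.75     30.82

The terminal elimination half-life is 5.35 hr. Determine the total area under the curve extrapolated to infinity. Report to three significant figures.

Trapezoidal AUC_0→11.75:
  [0→0.25]: (0.00+8.26)/2 × 0.25 = 1.0325
  [0.25→1.25]: (8.26+32.41)/2 × 1 = 20.335
  [1.25→2.25]: (32.41+45.98)/2 × 1 = 39.195
  [2.25→8.25]: (45.98+44.26)/2 × 6 = 270.72
  [8.25→8.75]: (44.26+42.27)/2 × 0.5 = 21.6325
  [8.75→11.75]: (42.27+30.82)/2 × 3 = 109.635
  Sum = 462.55 mg/L·hr
k_e = ln2 / t½ = 0.693147 / 5.35 = 0.1296 hr^-1
Extrapolated tail: C_last / k_e = 30.82 / 0.1296 = 237.809
AUC_0→∞ = 462.55 + 237.809 = 700.359 mg/L·hr

AUC = 700 mg/L·hr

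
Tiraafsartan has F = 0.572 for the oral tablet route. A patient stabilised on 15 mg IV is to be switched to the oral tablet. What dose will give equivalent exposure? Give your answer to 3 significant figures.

D_oral = 26.2 mg

For equal systemic exposure: F × D_ev = D_iv
D_ev = D_iv / F = 15 / 0.572 = 26.2238 mg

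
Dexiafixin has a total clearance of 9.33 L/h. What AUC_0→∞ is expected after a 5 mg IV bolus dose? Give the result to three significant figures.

AUC_0→∞ = Dose_iv / CL
        = 5 / 9.33 = 0.535906 mg/L·h

AUC = 0.536 mg/L·h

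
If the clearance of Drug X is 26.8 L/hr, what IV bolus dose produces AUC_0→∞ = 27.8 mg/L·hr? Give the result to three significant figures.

Dose_iv = CL × AUC_0→∞
     = 26.8 × 27.8 = 745.04 mg

Dose = 745 mg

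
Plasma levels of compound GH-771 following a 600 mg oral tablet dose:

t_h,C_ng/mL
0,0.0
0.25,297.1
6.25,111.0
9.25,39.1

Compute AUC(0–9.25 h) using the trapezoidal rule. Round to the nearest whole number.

AUC = 1487 ng/mL·h

Trapezoidal AUC_0→9.25:
  [0→0.25]: (0.0+297.1)/2 × 0.25 = 37.1375
  [0.25→6.25]: (297.1+111.0)/2 × 6 = 1224.3
  [6.25→9.25]: (111.0+39.1)/2 × 3 = 225.15
  Sum = 1486.5875 ng/mL·h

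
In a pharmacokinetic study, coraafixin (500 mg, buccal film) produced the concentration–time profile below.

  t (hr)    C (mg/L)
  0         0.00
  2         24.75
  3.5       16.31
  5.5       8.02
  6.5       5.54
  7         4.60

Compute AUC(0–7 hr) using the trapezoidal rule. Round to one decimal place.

Trapezoidal AUC_0→7:
  [0→2]: (0.00+24.75)/2 × 2 = 24.75
  [2→3.5]: (24.75+16.31)/2 × 1.5 = 30.795
  [3.5→5.5]: (16.31+8.02)/2 × 2 = 24.33
  [5.5→6.5]: (8.02+5.54)/2 × 1 = 6.78
  [6.5→7]: (5.54+4.60)/2 × 0.5 = 2.535
  Sum = 89.19 mg/L·hr

AUC = 89.2 mg/L·hr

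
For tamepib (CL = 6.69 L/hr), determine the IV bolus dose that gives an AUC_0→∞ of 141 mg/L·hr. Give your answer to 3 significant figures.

Dose_iv = CL × AUC_0→∞
     = 6.69 × 141 = 943.29 mg

Dose = 943 mg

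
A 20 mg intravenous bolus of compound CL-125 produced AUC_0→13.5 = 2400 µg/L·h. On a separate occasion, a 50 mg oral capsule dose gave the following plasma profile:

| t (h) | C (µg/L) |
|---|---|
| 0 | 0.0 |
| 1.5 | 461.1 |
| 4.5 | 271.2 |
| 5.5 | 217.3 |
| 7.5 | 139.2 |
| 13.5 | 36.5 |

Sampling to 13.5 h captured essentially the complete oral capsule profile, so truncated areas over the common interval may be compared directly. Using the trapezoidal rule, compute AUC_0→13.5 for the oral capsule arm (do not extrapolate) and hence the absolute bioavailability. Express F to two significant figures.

Trapezoidal AUC_0→13.5 (oral capsule):
  [0→1.5]: (0.0+461.1)/2 × 1.5 = 345.825
  [1.5→4.5]: (461.1+271.2)/2 × 3 = 1098.45
  [4.5→5.5]: (271.2+217.3)/2 × 1 = 244.25
  [5.5→7.5]: (217.3+139.2)/2 × 2 = 356.5
  [7.5→13.5]: (139.2+36.5)/2 × 6 = 527.1
  Sum = 2572.125 µg/L·h
F = (AUC_ev/D_ev)/(AUC_iv/D_iv) = (2572.125/50)/(2400/20) = 51.4425/120 = 0.4287

F = 0.43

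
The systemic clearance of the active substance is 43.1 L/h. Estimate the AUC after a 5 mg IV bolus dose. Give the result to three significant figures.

AUC_0→∞ = Dose_iv / CL
        = 5 / 43.1 = 0.116009 mg/L·h

AUC = 0.116 mg/L·h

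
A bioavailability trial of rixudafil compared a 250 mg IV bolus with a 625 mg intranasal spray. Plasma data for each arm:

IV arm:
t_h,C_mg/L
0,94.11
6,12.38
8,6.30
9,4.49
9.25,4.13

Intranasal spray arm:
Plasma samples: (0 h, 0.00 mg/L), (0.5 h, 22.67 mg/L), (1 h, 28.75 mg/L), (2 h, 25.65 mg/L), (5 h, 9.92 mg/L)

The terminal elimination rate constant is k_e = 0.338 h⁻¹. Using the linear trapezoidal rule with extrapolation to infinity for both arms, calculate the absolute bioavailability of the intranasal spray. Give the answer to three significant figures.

F = 0.144

Trapezoidal AUC_0→9.25 (IV):
  [0→6]: (94.11+12.38)/2 × 6 = 319.47
  [6→8]: (12.38+6.30)/2 × 2 = 18.68
  [8→9]: (6.30+4.49)/2 × 1 = 5.395
  [9→9.25]: (4.49+4.13)/2 × 0.25 = 1.0775
  Sum = 344.6225 mg/L·h
IV tail: 4.13/0.338 = 12.219; AUC_iv,0→∞ = 344.6225 + 12.219 = 356.8415 mg/L·h
Trapezoidal AUC_0→5 (intranasal spray):
  [0→0.5]: (0.00+22.67)/2 × 0.5 = 5.6675
  [0.5→1]: (22.67+28.75)/2 × 0.5 = 12.855
  [1→2]: (28.75+25.65)/2 × 1 = 27.2
  [2→5]: (25.65+9.92)/2 × 3 = 53.355
  Sum = 99.0775 mg/L·h
intranasal spray tail: 9.92/0.338 = 29.349; AUC_ev,0→∞ = 99.0775 + 29.349 = 128.4265 mg/L·h
F = (AUC_ev/D_ev)/(AUC_iv/D_iv) = (128.4265/625)/(356.8415/250) = 0.2054824/1.427366 = 0.1440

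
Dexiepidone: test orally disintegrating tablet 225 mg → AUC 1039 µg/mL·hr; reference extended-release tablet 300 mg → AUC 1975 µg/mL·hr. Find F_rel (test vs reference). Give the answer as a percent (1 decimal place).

F_rel = (AUC_test/D_test) / (AUC_ref/D_ref)
      = (1039/225) / (1975/300)
      = 4.61778 / 6.58333 = 0.7014 = 70.14%

F_rel = 70.1%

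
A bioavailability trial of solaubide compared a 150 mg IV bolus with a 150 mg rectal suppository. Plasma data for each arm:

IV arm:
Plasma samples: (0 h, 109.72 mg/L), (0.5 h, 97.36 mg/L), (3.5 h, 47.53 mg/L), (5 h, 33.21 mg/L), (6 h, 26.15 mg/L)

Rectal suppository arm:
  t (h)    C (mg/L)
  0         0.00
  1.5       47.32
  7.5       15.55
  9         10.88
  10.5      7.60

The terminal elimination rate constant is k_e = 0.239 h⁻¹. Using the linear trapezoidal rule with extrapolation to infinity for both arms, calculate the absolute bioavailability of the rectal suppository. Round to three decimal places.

F = 0.618

Trapezoidal AUC_0→6 (IV):
  [0→0.5]: (109.72+97.36)/2 × 0.5 = 51.77
  [0.5→3.5]: (97.36+47.53)/2 × 3 = 217.335
  [3.5→5]: (47.53+33.21)/2 × 1.5 = 60.555
  [5→6]: (33.21+26.15)/2 × 1 = 29.68
  Sum = 359.34 mg/L·h
IV tail: 26.15/0.239 = 109.414; AUC_iv,0→∞ = 359.34 + 109.414 = 468.754 mg/L·h
Trapezoidal AUC_0→10.5 (rectal suppository):
  [0→1.5]: (0.00+47.32)/2 × 1.5 = 35.49
  [1.5→7.5]: (47.32+15.55)/2 × 6 = 188.61
  [7.5→9]: (15.55+10.88)/2 × 1.5 = 19.8225
  [9→10.5]: (10.88+7.60)/2 × 1.5 = 13.86
  Sum = 257.7825 mg/L·h
rectal suppository tail: 7.60/0.239 = 31.799; AUC_ev,0→∞ = 257.7825 + 31.799 = 289.5815 mg/L·h
F = (AUC_ev/D_ev)/(AUC_iv/D_iv) = (289.5815/150)/(468.754/150) = 1.93054/3.12503 = 0.6178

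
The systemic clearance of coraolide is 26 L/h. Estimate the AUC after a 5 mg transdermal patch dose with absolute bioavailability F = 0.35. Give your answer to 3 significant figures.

AUC = 0.0673 mg/L·h

AUC_0→∞ = F × Dose / CL
        = 0.35 × 5 / 26 = 0.0673077 mg/L·h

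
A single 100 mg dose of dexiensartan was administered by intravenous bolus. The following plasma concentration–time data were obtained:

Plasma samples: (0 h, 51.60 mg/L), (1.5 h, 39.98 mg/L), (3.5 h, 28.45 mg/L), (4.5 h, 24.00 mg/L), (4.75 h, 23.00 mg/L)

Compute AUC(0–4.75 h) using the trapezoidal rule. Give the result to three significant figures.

Trapezoidal AUC_0→4.75:
  [0→1.5]: (51.60+39.98)/2 × 1.5 = 68.685
  [1.5→3.5]: (39.98+28.45)/2 × 2 = 68.43
  [3.5→4.5]: (28.45+24.00)/2 × 1 = 26.225
  [4.5→4.75]: (24.00+23.00)/2 × 0.25 = 5.875
  Sum = 169.215 mg/L·h

AUC = 169 mg/L·h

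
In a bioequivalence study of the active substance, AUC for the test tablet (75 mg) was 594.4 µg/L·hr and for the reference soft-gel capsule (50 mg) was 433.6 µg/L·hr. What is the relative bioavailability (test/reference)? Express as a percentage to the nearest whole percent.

F_rel = (AUC_test/D_test) / (AUC_ref/D_ref)
      = (594.4/75) / (433.6/50)
      = 7.92533 / 8.672 = 0.9139 = 91.39%

F_rel = 91%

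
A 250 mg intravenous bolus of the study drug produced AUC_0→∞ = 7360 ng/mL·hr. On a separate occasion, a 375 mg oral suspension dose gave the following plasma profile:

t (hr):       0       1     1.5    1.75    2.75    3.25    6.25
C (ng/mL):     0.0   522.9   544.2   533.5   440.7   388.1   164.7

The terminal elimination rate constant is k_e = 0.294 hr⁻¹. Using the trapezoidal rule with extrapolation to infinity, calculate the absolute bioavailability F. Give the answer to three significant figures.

F = 0.249

Trapezoidal AUC_0→6.25 (oral suspension):
  [0→1]: (0.0+522.9)/2 × 1 = 261.45
  [1→1.5]: (522.9+544.2)/2 × 0.5 = 266.775
  [1.5→1.75]: (544.2+533.5)/2 × 0.25 = 134.7125
  [1.75→2.75]: (533.5+440.7)/2 × 1 = 487.1
  [2.75→3.25]: (440.7+388.1)/2 × 0.5 = 207.2
  [3.25→6.25]: (388.1+164.7)/2 × 3 = 829.2
  Sum = 2186.4375 ng/mL·hr
Tail: C_last/k_e = 164.7/0.294 = 560.204
AUC_0→∞ (oral suspension) = 2186.4375 + 560.204 = 2746.6415 ng/mL·hr
F = (AUC_ev/D_ev)/(AUC_iv/D_iv) = (2746.6415/375)/(7360/250) = 7.32438/29.44 = 0.2488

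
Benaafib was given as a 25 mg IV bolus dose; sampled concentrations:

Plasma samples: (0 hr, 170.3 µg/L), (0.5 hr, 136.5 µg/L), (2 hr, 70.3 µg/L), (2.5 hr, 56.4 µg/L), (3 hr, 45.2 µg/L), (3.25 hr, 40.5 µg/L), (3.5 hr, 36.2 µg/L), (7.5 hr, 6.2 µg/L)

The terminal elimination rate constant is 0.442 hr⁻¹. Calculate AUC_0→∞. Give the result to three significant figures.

AUC = 408 µg/L·hr

Trapezoidal AUC_0→7.5:
  [0→0.5]: (170.3+136.5)/2 × 0.5 = 76.7
  [0.5→2]: (136.5+70.3)/2 × 1.5 = 155.1
  [2→2.5]: (70.3+56.4)/2 × 0.5 = 31.675
  [2.5→3]: (56.4+45.2)/2 × 0.5 = 25.4
  [3→3.25]: (45.2+40.5)/2 × 0.25 = 10.7125
  [3.25→3.5]: (40.5+36.2)/2 × 0.25 = 9.5875
  [3.5→7.5]: (36.2+6.2)/2 × 4 = 84.8
  Sum = 393.975 µg/L·hr
Extrapolated tail: C_last / k_e = 6.2 / 0.442 = 14.027
AUC_0→∞ = 393.975 + 14.027 = 408.002 µg/L·hr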